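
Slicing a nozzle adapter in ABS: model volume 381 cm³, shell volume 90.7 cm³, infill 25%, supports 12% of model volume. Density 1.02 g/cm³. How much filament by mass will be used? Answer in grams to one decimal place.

213.2 g

Infill region = 381 − 90.7, so 290.3 cm³.
Deposited infill = 0.25 × 290.3, so 72.575 cm³.
Support: 0.12 × 381 → 45.72 cm³.
Deposited volume: 90.7 + 72.575 + 45.72 → 208.995 cm³.
Mass: 208.995 × 1.02 → 213.1749 g.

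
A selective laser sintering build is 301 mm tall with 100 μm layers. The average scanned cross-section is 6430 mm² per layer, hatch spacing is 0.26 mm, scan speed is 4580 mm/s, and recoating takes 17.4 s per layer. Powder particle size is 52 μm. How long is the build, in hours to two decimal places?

Layers = ⌈301/0.1⌉ = 3010.
Hatch length per layer = 6430 / 0.26, so 24730.8 mm.
Laser time per layer = 24730.8 / 4580 = 5.3997 s.
Per-layer time = 5.3997 + 17.4 = 22.7997 s.
3010 layers × 22.7997 s/layer = 68627.097 s, i.e. 19.06 hours.

19.06 hours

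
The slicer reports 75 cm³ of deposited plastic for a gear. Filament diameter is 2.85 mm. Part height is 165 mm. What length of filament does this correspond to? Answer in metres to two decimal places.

11.76 m

A = π r² = π × 1.425² = 6.3794 mm².
Length = 75 cm³ / 6.3794 mm² = 75000 / 6.3794 = 11756.59 mm = 11.76 m.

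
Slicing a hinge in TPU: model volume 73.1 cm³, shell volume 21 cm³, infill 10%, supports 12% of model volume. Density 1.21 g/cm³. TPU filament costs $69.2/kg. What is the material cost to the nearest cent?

Interior volume = 73.1 − 21, so 52.1 cm³.
Infill volume: 0.10 × 52.1 → 5.21 cm³.
Support = 0.12 × 73.1, so 8.772 cm³.
Total printed volume: 21 + 5.21 + 8.772 → 34.982 cm³.
Mass = 34.982 × 1.21 = 42.32822 g.
At $69.2/kg: 42.32822/1000 × 69.2 = $2.93.

$2.93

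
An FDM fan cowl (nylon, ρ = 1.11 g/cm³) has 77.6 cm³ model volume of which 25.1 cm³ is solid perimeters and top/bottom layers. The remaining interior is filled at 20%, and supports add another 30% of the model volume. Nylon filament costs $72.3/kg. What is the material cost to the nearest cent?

Volume inside the shell = 77.6 − 25.1, so 52.5 cm³.
Deposited infill = 0.20 × 52.5 = 10.5 cm³.
Support = 0.30 × 77.6, so 23.28 cm³.
Total printed volume: 25.1 + 10.5 + 23.28 → 58.88 cm³.
Mass: 58.88 × 1.11 → 65.3568 g.
At $72.3/kg: 65.3568/1000 × 72.3 = $4.73.

$4.73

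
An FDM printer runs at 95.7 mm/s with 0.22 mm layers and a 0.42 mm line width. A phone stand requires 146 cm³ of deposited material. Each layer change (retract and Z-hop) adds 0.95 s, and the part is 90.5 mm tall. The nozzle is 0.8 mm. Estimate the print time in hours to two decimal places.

4.70 hours

Line area = 0.22 × 0.42, so 0.0924 mm².
Path length: 146000 mm³ / 0.0924 mm² → 1580086.6 mm.
Print-move time = 1580086.6 / 95.7 = 16510.8 s.
Layer count = ceil(90.5 / 0.22) = 412.
Z-hop total: 412 × 0.95 → 391.4 s.
Altogether 16510.8 + 391.4 = 16902.2 s, i.e. 4.70 hours.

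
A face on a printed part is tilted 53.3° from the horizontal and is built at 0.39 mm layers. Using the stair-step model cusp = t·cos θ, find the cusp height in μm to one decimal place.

233.1 μm

h_c = t·cos θ = 0.39 × 0.5976 = 0.233064 mm (233.1 μm).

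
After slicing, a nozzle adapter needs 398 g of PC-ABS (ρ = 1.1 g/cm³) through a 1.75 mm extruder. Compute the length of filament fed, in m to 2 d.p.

150.43 m

Extruded volume: 398/1.1 = 361.8182 cm³ (361818.2 mm³).
A = π r² = π × 0.875² = 2.4053 mm².
L = V/A = 361818.2/2.4053 = 150425.39 mm → 150.43 m.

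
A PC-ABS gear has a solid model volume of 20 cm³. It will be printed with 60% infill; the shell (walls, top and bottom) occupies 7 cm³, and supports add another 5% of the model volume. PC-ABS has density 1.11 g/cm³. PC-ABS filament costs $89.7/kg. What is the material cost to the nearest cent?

Volume inside the shell: 20 − 7 → 13 cm³.
Infill deposited: 0.60 × 13 → 7.8 cm³.
Support = 0.05 × 20, so 1 cm³.
Total extruded = 7 + 7.8 + 1 = 15.8 cm³.
Mass = 15.8 × 1.11, so 17.538 g.
Cost = 17.538 g / 1000 × $89.7/kg = $1.57.

$1.57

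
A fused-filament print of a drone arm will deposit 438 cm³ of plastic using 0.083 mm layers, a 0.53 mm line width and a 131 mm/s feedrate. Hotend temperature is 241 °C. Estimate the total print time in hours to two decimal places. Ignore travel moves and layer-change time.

21.11 hours

Extrusion cross-section = 0.083 × 0.53 = 0.04399 mm².
Path length: 438000 mm³ / 0.04399 mm² → 9956808.4 mm.
Time extruding = 9956808.4 / 131, so 76006.2 s.
In the requested units: 76006.2 s = 21.11 hours.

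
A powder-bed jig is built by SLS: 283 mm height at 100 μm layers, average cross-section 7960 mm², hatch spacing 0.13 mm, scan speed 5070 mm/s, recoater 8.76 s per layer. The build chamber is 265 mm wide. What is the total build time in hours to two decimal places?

16.38 hours

Layers = ⌈283/0.1⌉ = 2830.
Scan path per layer = 7960 / 0.13 = 61230.8 mm.
Scan time per layer = 61230.8 / 5070, so 12.0771 s.
Layer cycle = 12.0771 + 8.76, so 20.8371 s.
Build time = 2830 × 20.8371 = 58968.993 s = 16.38 hours.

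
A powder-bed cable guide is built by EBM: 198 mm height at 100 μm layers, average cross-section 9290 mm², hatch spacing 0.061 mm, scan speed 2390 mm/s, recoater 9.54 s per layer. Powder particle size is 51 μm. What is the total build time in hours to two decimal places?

Number of layers: 198 / 0.1 → 1980 (rounded up).
Per-layer scan distance = 9290 / 0.061 = 152295.1 mm.
Scan time per layer = 152295.1 / 2390 = 63.7218 s.
Time per layer = 63.7218 + 9.54, so 73.2618 s.
Build time = 1980 × 73.2618 = 145058.364 s = 40.29 hours.

40.29 hours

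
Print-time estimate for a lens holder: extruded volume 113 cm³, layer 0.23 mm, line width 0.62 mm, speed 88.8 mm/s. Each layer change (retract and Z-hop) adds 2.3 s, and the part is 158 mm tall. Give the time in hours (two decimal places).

2.92 hours

Line area = 0.23 × 0.62, so 0.1426 mm².
Path length: 113000 mm³ / 0.1426 mm² → 792426.4 mm.
Extrusion time = 792426.4 / 88.8, so 8923.7 s.
Number of layers: 158 / 0.23 → 687 (rounded up).
Z-hop total = 687 × 2.3 = 1580.1 s.
Altogether 8923.7 + 1580.1 = 10503.8 s, i.e. 2.92 hours.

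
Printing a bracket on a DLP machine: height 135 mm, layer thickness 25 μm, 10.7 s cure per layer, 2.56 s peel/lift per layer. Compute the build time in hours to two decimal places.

Number of layers: 135 / 0.025 → 5400 (rounded up).
Each layer takes = 10.7 + 2.56 = 13.26 s.
Build time: 5400 × 13.26 s = 71604 s, i.e. 19.89 hours.

19.89 hours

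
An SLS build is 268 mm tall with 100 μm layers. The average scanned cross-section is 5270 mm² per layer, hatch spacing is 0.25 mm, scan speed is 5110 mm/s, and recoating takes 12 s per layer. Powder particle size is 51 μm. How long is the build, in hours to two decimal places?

12.00 hours

Number of layers: 268 / 0.1 → 2680 (rounded up).
Hatch length per layer = 5270 / 0.25, so 21080 mm.
Scan time per layer = 21080 / 5110, so 4.1252 s.
Layer cycle: 4.1252 + 12 → 16.1252 s.
Build time = 2680 × 16.1252 = 43215.536 s = 12.00 hours.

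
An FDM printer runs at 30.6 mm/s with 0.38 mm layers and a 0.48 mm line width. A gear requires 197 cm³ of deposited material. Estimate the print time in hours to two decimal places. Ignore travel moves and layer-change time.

9.80 hours

Line area = 0.38 × 0.48 = 0.1824 mm².
Total extruded path = 197000/0.1824 = 1080043.9 mm.
Extrusion time = 1080043.9 / 30.6 = 35295.6 s.
Converting: 35295.6 s = 9.80 hours.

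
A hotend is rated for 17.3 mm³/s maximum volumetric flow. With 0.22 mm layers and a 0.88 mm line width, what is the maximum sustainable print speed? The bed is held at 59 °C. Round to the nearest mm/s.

89 mm/s

A: 0.22 × 0.88 → 0.1936 mm².
v_max = Q/A = 17.3/0.1936 = 89.36 mm/s → 89 mm/s.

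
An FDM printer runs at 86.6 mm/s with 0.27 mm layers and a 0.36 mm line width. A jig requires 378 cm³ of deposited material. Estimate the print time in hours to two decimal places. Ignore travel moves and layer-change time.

Extrusion cross-section = 0.27 × 0.36 = 0.0972 mm².
Toolpath length = 378 cm³ / 0.0972 mm² = 378000 / 0.0972 = 3888888.9 mm.
Time extruding = 3888888.9 / 86.6 = 44906.3 s.
In the requested units: 44906.3 s = 12.47 hours.

12.47 hours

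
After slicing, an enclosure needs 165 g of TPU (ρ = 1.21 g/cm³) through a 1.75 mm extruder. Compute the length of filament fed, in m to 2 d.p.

56.69 m

Volume = 165 g / 1.21 g·cm⁻³ = 136.3636 cm³ = 136363.6 mm³.
Filament cross-section = π × (1.75/2)² = 2.4053 mm².
Length = 136363.6 / 2.4053 = 56692.97 mm = 56.69 m.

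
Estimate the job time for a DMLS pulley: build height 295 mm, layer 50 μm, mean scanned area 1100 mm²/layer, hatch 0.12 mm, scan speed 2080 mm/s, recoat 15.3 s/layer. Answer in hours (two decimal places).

Layers = ⌈295/0.05⌉ = 5900.
Scan path per layer = 1100 / 0.12 = 9166.7 mm.
Per-layer scan time = 9166.7 / 2080, so 4.4071 s.
Layer cycle = 4.4071 + 15.3 = 19.7071 s.
Build time = 5900 × 19.7071 = 116271.89 s = 32.30 hours.

32.30 hours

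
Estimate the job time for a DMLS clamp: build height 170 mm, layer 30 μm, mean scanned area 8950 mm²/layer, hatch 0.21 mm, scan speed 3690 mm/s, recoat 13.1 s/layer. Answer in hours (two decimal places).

38.80 hours

Number of layers: 170 / 0.03 → 5667 (rounded up).
Hatch length per layer: 8950 / 0.21 → 42619 mm.
Laser time per layer: 42619 / 3690 → 11.5499 s.
Per-layer time = 11.5499 + 13.1, so 24.6499 s.
5667 layers × 24.6499 s/layer = 139690.9833 s, i.e. 38.80 hours.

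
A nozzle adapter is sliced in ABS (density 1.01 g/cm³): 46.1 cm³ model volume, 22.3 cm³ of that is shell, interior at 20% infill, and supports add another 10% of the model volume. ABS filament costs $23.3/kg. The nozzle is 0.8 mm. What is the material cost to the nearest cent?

$0.75

Volume inside the shell = 46.1 − 22.3, so 23.8 cm³.
Deposited infill = 0.20 × 23.8 = 4.76 cm³.
Support = 0.10 × 46.1, so 4.61 cm³.
Total extruded: 22.3 + 4.76 + 4.61 → 31.67 cm³.
Mass = 31.67 × 1.01, so 31.9867 g.
Cost = 31.9867 g / 1000 × $23.3/kg = $0.75.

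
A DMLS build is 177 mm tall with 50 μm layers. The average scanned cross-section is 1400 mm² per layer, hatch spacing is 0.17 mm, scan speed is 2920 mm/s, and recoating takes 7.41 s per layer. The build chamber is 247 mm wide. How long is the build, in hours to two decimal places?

10.06 hours

Layer count = ceil(177 / 0.05) = 3540.
Scan path per layer = 1400 / 0.17 = 8235.3 mm.
Scan time per layer: 8235.3 / 2920 → 2.8203 s.
Layer cycle: 2.8203 + 7.41 → 10.2303 s.
Build time = 3540 × 10.2303 = 36215.262 s = 10.06 hours.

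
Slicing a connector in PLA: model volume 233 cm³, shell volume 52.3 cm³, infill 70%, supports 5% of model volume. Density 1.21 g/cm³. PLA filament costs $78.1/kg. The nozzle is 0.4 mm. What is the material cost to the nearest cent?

$18.00

Infill region = 233 − 52.3, so 180.7 cm³.
Deposited infill: 0.70 × 180.7 → 126.49 cm³.
Support = 0.05 × 233 = 11.65 cm³.
Total extruded = 52.3 + 126.49 + 11.65, so 190.44 cm³.
Mass = 190.44 × 1.21 = 230.4324 g.
At $78.1/kg: 230.4324/1000 × 78.1 = $18.00.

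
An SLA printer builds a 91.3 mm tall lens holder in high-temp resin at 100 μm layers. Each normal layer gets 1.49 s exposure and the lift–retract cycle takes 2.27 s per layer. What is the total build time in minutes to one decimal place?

Layer count = ceil(91.3 / 0.1) = 913.
Each layer takes = 1.49 + 2.27, so 3.76 s.
Total = 913 × 3.76 = 3432.88 s = 57.2 minutes.

57.2 minutes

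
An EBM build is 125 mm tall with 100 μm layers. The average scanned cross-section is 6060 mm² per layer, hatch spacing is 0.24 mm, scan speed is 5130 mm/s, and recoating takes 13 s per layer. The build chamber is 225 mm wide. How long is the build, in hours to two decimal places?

6.22 hours

Layers = ⌈125/0.1⌉ = 1250.
Scan path per layer: 6060 / 0.24 → 25250 mm.
Per-layer scan time = 25250 / 5130, so 4.922 s.
Per-layer time: 4.922 + 13 → 17.922 s.
Build time = 1250 × 17.922 = 22402.5 s = 6.22 hours.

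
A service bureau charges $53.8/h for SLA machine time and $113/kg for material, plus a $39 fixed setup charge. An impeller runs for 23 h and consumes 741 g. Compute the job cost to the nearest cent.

Time charge: 53.8 × 23 → $1237.40.
Material cost: 113 × 741/1000 → $83.733.
Adding setup: 1237.40 + 83.733 + 39 → 1360.133 ≈ $1360.13.

$1360.13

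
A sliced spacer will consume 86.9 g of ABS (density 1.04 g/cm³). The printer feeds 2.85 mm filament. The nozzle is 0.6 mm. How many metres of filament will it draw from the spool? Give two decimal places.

Extruded volume: 86.9/1.04 = 83.5577 cm³ (83557.7 mm³).
Cross-section of 2.85 mm filament: π·(2.85/2)² = 6.3794 mm².
L = V/A = 83557.7/6.3794 = 13098.05 mm → 13.10 m.

13.10 m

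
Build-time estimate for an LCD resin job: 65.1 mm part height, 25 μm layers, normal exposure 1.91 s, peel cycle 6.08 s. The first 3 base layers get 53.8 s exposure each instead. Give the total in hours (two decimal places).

Layer count = ceil(65.1 / 0.025) = 2604.
Base layers: 3 × (53.8 + 6.08) → 179.64 s.
Normal layers: 2601 × (1.91 + 6.08) → 20781.99 s.
Total = 179.64 + 20781.99 = 20961.63 s = 5.82 hours.

5.82 hours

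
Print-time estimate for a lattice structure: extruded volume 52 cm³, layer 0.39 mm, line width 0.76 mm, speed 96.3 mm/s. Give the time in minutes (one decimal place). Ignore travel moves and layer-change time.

Bead cross-section: 0.39 × 0.76 → 0.2964 mm².
Path length: 52000 mm³ / 0.2964 mm² → 175438.6 mm.
Print-move time: 175438.6 / 96.3 → 1821.8 s.
In the requested units: 1821.8 s = 30.4 minutes.

30.4 minutes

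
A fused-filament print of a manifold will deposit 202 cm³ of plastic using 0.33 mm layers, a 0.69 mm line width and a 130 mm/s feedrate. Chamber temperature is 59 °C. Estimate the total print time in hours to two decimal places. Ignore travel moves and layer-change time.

1.90 hours

Extrusion cross-section = 0.33 × 0.69 = 0.2277 mm².
Path length: 202000 mm³ / 0.2277 mm² → 887132.2 mm.
Time extruding = 887132.2 / 130, so 6824.1 s.
6824.1 s = 1.90 hours.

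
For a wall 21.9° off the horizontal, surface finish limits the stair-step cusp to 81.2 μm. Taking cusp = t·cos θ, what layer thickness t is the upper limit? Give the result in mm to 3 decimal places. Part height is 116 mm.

0.088 mm

cos(21.9°) = 0.9278; t_max = 0.0812/0.9278 = 0.088 mm.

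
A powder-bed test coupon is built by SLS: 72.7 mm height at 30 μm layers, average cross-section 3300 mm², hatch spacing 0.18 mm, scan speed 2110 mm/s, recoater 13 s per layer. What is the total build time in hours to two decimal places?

14.60 hours

Layer count = ceil(72.7 / 0.03) = 2424.
Hatch length per layer: 3300 / 0.18 → 18333.3 mm.
Scan time per layer = 18333.3 / 2110, so 8.6888 s.
Layer cycle = 8.6888 + 13, so 21.6888 s.
2424 layers × 21.6888 s/layer = 52573.6512 s, i.e. 14.60 hours.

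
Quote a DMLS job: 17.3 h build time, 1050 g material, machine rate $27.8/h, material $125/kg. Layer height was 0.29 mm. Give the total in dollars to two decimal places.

$612.19

Machine-time cost = 27.8 × 17.3, so $480.94.
Feedstock cost: 125 × 1050/1000 → $131.25.
Job cost: 480.94 + 131.25 = $612.19.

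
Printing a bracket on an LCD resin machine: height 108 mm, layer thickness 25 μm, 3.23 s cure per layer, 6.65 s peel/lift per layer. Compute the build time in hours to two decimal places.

Number of layers: 108 / 0.025 → 4320 (rounded up).
Cycle time = 3.23 + 6.65 = 9.88 s.
Build time: 4320 × 9.88 s = 42681.6 s, i.e. 11.86 hours.

11.86 hours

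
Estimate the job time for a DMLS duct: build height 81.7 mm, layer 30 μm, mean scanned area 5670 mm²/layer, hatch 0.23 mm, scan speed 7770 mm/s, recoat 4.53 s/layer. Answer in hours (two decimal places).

5.83 hours

Layer count = ceil(81.7 / 0.03) = 2724.
Hatch length per layer: 5670 / 0.23 → 24652.2 mm.
Scan time per layer = 24652.2 / 7770, so 3.1727 s.
Per-layer time = 3.1727 + 4.53, so 7.7027 s.
2724 layers × 7.7027 s/layer = 20982.1548 s, i.e. 5.83 hours.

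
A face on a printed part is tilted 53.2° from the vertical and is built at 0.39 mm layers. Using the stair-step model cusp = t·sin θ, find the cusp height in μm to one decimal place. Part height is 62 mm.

312.3 μm

h_c = t·sin θ = 0.39 × 0.8007 = 0.312273 mm (312.3 μm).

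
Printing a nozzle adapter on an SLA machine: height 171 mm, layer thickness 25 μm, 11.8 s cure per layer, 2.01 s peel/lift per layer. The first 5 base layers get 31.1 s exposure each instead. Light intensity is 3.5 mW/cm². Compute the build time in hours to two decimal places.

26.27 hours

Layer count = ceil(171 / 0.025) = 6840.
Base layers = 5 × (31.1 + 2.01) = 165.55 s.
Normal layers: 6835 × (11.8 + 2.01) → 94391.35 s.
Total = 165.55 + 94391.35 = 94556.9 s = 26.27 hours.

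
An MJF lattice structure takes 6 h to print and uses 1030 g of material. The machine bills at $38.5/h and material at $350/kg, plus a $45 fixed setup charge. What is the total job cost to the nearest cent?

Machine-time cost = 38.5 × 6 = $231.00.
Feedstock cost = 350 × 1030/1000 = $360.50.
Total = 231.00 + 360.50 + 45 = $636.50.

$636.50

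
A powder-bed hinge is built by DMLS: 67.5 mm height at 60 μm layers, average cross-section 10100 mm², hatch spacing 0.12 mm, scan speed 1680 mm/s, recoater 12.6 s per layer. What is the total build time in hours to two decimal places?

Layers = ⌈67.5/0.06⌉ = 1125.
Hatch length per layer: 10100 / 0.12 → 84166.7 mm.
Laser time per layer = 84166.7 / 1680 = 50.0992 s.
Per-layer time = 50.0992 + 12.6, so 62.6992 s.
1125 layers × 62.6992 s/layer = 70536.6 s, i.e. 19.59 hours.

19.59 hours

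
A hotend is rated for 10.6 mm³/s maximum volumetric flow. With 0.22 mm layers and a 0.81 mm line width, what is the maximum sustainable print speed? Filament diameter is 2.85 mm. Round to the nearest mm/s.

59 mm/s

A: 0.22 × 0.81 → 0.1782 mm².
v_max = Q/A = 10.6/0.1782 = 59.48 mm/s → 59 mm/s.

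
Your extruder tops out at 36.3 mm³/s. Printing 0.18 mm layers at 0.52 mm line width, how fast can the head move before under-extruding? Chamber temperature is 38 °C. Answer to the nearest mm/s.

388 mm/s

Bead cross-section = 0.18 × 0.52, so 0.0936 mm².
Max speed = 36.3 / 0.0936 = 387.82 ≈ 388 mm/s.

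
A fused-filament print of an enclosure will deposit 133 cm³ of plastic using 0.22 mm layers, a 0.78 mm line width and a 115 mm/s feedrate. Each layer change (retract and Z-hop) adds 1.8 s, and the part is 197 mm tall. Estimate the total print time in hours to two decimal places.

Line area = 0.22 × 0.78, so 0.1716 mm².
Total extruded path = 133000/0.1716 = 775058.3 mm.
Time extruding = 775058.3 / 115 = 6739.6 s.
Layers = ⌈197/0.22⌉ = 896.
Layer-change overhead: 896 × 1.8 → 1612.8 s.
Total = 6739.6 + 1612.8 = 8352.4 s = 2.32 hours.

2.32 hours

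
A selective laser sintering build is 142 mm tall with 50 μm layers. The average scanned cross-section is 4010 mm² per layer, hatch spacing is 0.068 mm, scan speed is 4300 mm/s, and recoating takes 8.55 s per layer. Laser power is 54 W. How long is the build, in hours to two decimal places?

Layer count = ceil(142 / 0.05) = 2840.
Hatch length per layer = 4010 / 0.068, so 58970.6 mm.
Laser time per layer: 58970.6 / 4300 → 13.7141 s.
Layer cycle = 13.7141 + 8.55 = 22.2641 s.
Build time = 2840 × 22.2641 = 63230.044 s = 17.56 hours.

17.56 hours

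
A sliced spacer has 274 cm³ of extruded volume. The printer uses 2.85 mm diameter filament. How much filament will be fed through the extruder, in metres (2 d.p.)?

A = π r² = π × 1.425² = 6.3794 mm².
L = 274000 mm³ / 6.3794 mm² = 42950.75 mm, i.e. 42.95 m.

42.95 m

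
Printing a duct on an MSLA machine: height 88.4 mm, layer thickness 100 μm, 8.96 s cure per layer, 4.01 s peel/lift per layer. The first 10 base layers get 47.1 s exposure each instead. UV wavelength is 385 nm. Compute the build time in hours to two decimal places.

Number of layers: 88.4 / 0.1 → 884 (rounded up).
Bottom layers = 10 × (47.1 + 4.01) = 511.1 s.
Regular layers: 874 × (8.96 + 4.01) → 11335.78 s.
Total = 511.1 + 11335.78 = 11846.88 s = 3.29 hours.

3.29 hours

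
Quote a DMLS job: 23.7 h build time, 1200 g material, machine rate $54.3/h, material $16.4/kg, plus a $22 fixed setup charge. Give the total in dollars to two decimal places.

Time charge: 54.3 × 23.7 → $1286.91.
Material charge: 16.4 × 1200/1000 → $19.68.
Adding setup: 1286.91 + 19.68 + 22 → $1328.59.

$1328.59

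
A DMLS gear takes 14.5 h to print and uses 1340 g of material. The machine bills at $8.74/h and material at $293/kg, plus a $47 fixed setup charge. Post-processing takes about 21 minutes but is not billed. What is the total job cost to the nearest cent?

Machine cost = 8.74 × 14.5 = $126.73.
Feedstock cost = 293 × 1340/1000, so $392.62.
Total = 126.73 + 392.62 + 47 = $566.35.

$566.35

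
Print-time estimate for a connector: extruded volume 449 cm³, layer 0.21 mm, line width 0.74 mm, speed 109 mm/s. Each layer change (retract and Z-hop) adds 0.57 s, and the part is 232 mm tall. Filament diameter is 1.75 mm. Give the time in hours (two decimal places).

Bead cross-section: 0.21 × 0.74 → 0.1554 mm².
Path length: 449000 mm³ / 0.1554 mm² → 2889317.9 mm.
Time extruding: 2889317.9 / 109 → 26507.5 s.
Number of layers: 232 / 0.21 → 1105 (rounded up).
Layer-change overhead = 1105 × 0.57, so 629.85 s.
Altogether 26507.5 + 629.85 = 27137.35 s, i.e. 7.54 hours.

7.54 hours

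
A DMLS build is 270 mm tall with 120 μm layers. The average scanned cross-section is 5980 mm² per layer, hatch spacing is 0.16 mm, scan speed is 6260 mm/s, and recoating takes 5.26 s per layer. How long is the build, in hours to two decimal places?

7.02 hours

Layers = ⌈270/0.12⌉ = 2250.
Per-layer scan distance: 5980 / 0.16 → 37375 mm.
Laser time per layer = 37375 / 6260, so 5.9704 s.
Per-layer time = 5.9704 + 5.26 = 11.2304 s.
Build time = 2250 × 11.2304 = 25268.4 s = 7.02 hours.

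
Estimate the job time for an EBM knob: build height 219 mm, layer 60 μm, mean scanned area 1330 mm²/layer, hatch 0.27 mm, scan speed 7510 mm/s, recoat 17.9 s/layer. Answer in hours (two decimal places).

18.81 hours

Number of layers: 219 / 0.06 → 3650 (rounded up).
Hatch length per layer = 1330 / 0.27, so 4925.9 mm.
Scan time per layer: 4925.9 / 7510 → 0.6559 s.
Layer cycle: 0.6559 + 17.9 → 18.5559 s.
Total: 3650 × 18.5559 s = 67729.035 s → 18.81 hours.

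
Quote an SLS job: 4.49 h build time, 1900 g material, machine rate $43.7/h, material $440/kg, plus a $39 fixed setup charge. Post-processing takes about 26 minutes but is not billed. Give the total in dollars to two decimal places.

Time charge = 43.7 × 4.49 = $196.213.
Material charge = 440 × 1900/1000 = $836.00.
Total = 196.213 + 836.00 + 39 = 1071.213 ≈ $1071.21.

$1071.21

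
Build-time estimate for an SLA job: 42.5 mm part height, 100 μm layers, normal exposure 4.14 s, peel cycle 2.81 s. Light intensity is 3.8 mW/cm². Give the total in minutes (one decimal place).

49.2 minutes

Layer count = ceil(42.5 / 0.1) = 425.
Cycle time = 4.14 + 2.81, so 6.95 s.
Total = 425 × 6.95 = 2953.75 s = 49.2 minutes.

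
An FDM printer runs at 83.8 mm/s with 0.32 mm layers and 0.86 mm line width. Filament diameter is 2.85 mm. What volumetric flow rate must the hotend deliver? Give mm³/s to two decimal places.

Extrusion cross-section = 0.32 × 0.86 = 0.2752 mm².
Volumetric flow = 83.8 × 0.2752 = 23.06 mm³/s.

23.06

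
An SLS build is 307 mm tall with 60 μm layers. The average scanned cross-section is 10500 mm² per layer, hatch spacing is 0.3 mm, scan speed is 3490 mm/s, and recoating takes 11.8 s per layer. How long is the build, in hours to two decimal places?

Layer count = ceil(307 / 0.06) = 5117.
Scan path per layer: 10500 / 0.3 → 35000 mm.
Per-layer scan time: 35000 / 3490 → 10.0287 s.
Per-layer time = 10.0287 + 11.8, so 21.8287 s.
Total: 5117 × 21.8287 s = 111697.4579 s → 31.03 hours.

31.03 hours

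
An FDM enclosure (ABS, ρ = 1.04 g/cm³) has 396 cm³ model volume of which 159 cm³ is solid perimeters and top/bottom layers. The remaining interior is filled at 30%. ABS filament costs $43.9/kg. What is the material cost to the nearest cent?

$10.51

Interior volume: 396 − 159 → 237 cm³.
Deposited infill: 0.30 × 237 → 71.1 cm³.
Total printed volume = 159 + 71.1 = 230.1 cm³.
Mass = 230.1 × 1.04, so 239.304 g.
Cost = 239.304 g / 1000 × $43.9/kg = $10.51.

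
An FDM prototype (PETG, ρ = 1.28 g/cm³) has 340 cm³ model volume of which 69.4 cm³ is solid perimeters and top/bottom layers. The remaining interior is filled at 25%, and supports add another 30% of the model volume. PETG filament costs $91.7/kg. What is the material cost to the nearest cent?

$28.06

Infill region = 340 − 69.4, so 270.6 cm³.
Infill deposited: 0.25 × 270.6 → 67.65 cm³.
Support = 0.30 × 340 = 102 cm³.
Total printed volume: 69.4 + 67.65 + 102 → 239.05 cm³.
Mass: 239.05 × 1.28 → 305.984 g.
Cost = 305.984 g / 1000 × $91.7/kg = $28.06.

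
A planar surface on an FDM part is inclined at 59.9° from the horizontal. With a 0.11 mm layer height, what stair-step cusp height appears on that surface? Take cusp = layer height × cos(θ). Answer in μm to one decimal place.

cos(59.9°) = 0.5015, so cusp = 0.11 × 0.5015 = 0.055165 mm → 55.2 μm.

55.2 μm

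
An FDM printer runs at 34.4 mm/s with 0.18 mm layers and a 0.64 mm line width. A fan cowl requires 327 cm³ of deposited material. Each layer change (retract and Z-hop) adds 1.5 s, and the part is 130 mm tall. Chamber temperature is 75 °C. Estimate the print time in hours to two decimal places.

Line area = 0.18 × 0.64 = 0.1152 mm².
Path length: 327000 mm³ / 0.1152 mm² → 2838541.7 mm.
Time extruding: 2838541.7 / 34.4 → 82515.7 s.
Layers = ⌈130/0.18⌉ = 723.
Z-hop total: 723 × 1.5 → 1084.5 s.
Altogether 82515.7 + 1084.5 = 83600.2 s, i.e. 23.22 hours.

23.22 hours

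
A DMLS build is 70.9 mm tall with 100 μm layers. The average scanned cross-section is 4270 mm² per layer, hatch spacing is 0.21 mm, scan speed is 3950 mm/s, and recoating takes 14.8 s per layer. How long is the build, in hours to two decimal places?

Layers = ⌈70.9/0.1⌉ = 709.
Hatch length per layer = 4270 / 0.21 = 20333.3 mm.
Per-layer scan time: 20333.3 / 3950 → 5.1477 s.
Layer cycle: 5.1477 + 14.8 → 19.9477 s.
709 layers × 19.9477 s/layer = 14142.9193 s, i.e. 3.93 hours.

3.93 hours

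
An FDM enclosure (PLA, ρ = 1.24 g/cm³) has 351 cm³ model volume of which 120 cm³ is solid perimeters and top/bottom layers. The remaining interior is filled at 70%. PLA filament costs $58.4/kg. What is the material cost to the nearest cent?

$20.40

Infill region = 351 − 120 = 231 cm³.
Infill deposited = 0.70 × 231, so 161.7 cm³.
Total extruded: 120 + 161.7 → 281.7 cm³.
Mass = 281.7 × 1.24, so 349.308 g.
Cost = 349.308 g / 1000 × $58.4/kg = $20.40.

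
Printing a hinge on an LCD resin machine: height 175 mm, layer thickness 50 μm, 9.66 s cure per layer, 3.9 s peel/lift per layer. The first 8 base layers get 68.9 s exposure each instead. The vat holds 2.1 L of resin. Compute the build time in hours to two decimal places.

13.31 hours

Layers = ⌈175/0.05⌉ = 3500.
Burn-in layers = 8 × (68.9 + 3.9) = 582.4 s.
Remaining layers = 3492 × (9.66 + 3.9), so 47351.52 s.
Sum: 582.4 + 47351.52 = 47933.92 s → 13.31 hours.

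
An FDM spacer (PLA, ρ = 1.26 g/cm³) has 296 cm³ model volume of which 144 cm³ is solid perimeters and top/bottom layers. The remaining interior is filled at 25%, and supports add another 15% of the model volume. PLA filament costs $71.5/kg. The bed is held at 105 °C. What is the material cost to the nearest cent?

$20.40

Volume inside the shell: 296 − 144 → 152 cm³.
Infill volume: 0.25 × 152 → 38 cm³.
Support = 0.15 × 296, so 44.4 cm³.
Total printed volume: 144 + 38 + 44.4 → 226.4 cm³.
Mass: 226.4 × 1.26 → 285.264 g.
At $71.5/kg: 285.264/1000 × 71.5 = $20.40.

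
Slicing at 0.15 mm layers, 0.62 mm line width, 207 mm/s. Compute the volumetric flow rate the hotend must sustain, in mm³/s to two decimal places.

19.25

Extrusion cross-section = 0.15 × 0.62 = 0.093 mm².
Q = v·A = 207 × 0.093 = 19.25 mm³/s.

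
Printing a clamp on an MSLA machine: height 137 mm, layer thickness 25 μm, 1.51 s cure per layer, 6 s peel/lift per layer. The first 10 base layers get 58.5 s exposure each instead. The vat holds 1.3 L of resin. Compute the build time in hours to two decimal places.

Layer count = ceil(137 / 0.025) = 5480.
Bottom layers = 10 × (58.5 + 6), so 645 s.
Normal layers = 5470 × (1.51 + 6) = 41079.7 s.
Sum: 645 + 41079.7 = 41724.7 s → 11.59 hours.

11.59 hours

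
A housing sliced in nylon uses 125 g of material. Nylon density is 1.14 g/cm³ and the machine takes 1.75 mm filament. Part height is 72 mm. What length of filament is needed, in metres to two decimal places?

Extruded volume: 125/1.14 = 109.6491 cm³ (109649.1 mm³).
Filament cross-section = π × (1.75/2)² = 2.4053 mm².
L = V/A = 109649.1/2.4053 = 45586.45 mm → 45.59 m.

45.59 m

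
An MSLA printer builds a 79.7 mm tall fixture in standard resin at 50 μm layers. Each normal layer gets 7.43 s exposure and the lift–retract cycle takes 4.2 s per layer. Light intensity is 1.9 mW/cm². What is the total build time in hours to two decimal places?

Number of layers: 79.7 / 0.05 → 1594 (rounded up).
Each layer takes = 7.43 + 4.2 = 11.63 s.
Total = 1594 × 11.63 = 18538.22 s = 5.15 hours.

5.15 hours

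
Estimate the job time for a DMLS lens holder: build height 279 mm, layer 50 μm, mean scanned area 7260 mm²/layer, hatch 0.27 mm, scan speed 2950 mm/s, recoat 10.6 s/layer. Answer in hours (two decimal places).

30.56 hours

Layers = ⌈279/0.05⌉ = 5580.
Hatch length per layer = 7260 / 0.27 = 26888.9 mm.
Laser time per layer = 26888.9 / 2950 = 9.1149 s.
Time per layer = 9.1149 + 10.6 = 19.7149 s.
Build time = 5580 × 19.7149 = 110009.142 s = 30.56 hours.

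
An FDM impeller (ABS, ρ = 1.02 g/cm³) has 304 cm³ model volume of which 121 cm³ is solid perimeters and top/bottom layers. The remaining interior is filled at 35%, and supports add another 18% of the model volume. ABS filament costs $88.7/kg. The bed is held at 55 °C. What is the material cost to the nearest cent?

$21.69

Interior volume = 304 − 121, so 183 cm³.
Deposited infill: 0.35 × 183 → 64.05 cm³.
Support = 0.18 × 304, so 54.72 cm³.
Total extruded: 121 + 64.05 + 54.72 → 239.77 cm³.
Mass = 239.77 × 1.02, so 244.5654 g.
At $88.7/kg: 244.5654/1000 × 88.7 = $21.69.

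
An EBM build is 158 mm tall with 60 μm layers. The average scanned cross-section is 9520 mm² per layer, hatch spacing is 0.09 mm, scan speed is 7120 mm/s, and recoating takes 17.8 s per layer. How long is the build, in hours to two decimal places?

Layer count = ceil(158 / 0.06) = 2634.
Scan path per layer: 9520 / 0.09 → 105777.8 mm.
Scan time per layer = 105777.8 / 7120 = 14.8564 s.
Time per layer: 14.8564 + 17.8 → 32.6564 s.
Total: 2634 × 32.6564 s = 86016.9576 s → 23.89 hours.

23.89 hours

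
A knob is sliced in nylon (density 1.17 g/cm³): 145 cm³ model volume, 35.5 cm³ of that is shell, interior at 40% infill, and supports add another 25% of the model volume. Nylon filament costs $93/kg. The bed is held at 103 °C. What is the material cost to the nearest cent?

Interior volume: 145 − 35.5 → 109.5 cm³.
Infill volume = 0.40 × 109.5, so 43.8 cm³.
Support: 0.25 × 145 → 36.25 cm³.
Deposited volume = 35.5 + 43.8 + 36.25 = 115.55 cm³.
Mass: 115.55 × 1.17 → 135.1935 g.
At $93/kg: 135.1935/1000 × 93 = $12.57.

$12.57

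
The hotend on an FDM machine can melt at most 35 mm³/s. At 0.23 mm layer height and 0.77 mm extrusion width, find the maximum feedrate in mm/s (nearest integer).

198 mm/s

A = 0.23 × 0.77 = 0.1771 mm².
v_max = Q/A = 35/0.1771 = 197.63 mm/s → 198 mm/s.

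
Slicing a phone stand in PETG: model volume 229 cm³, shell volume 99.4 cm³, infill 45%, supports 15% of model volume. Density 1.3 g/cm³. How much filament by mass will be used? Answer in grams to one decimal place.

Infill region = 229 − 99.4 = 129.6 cm³.
Infill volume = 0.45 × 129.6 = 58.32 cm³.
Support: 0.15 × 229 → 34.35 cm³.
Deposited volume = 99.4 + 58.32 + 34.35, so 192.07 cm³.
Mass = 192.07 × 1.3 = 249.691 g.

249.7 g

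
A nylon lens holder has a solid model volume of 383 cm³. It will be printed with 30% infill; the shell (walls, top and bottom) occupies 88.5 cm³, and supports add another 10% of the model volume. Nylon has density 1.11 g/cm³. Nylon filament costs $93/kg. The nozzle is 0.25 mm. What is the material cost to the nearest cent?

Infill region: 383 − 88.5 → 294.5 cm³.
Deposited infill = 0.30 × 294.5, so 88.35 cm³.
Support: 0.10 × 383 → 38.3 cm³.
Total printed volume: 88.5 + 88.35 + 38.3 → 215.15 cm³.
Mass = 215.15 × 1.11, so 238.8165 g.
Cost = 238.8165 g / 1000 × $93/kg = $22.21.

$22.21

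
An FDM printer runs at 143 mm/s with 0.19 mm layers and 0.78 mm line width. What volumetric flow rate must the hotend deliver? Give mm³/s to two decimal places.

21.19

Bead cross-section: 0.19 × 0.78 → 0.1482 mm².
Volumetric flow = 143 × 0.1482 = 21.19 mm³/s.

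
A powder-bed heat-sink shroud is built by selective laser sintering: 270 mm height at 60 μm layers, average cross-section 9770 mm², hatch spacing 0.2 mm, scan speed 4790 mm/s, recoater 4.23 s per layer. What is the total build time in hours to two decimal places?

Layer count = ceil(270 / 0.06) = 4500.
Scan path per layer = 9770 / 0.2 = 48850 mm.
Per-layer scan time = 48850 / 4790, so 10.1983 s.
Layer cycle = 10.1983 + 4.23, so 14.4283 s.
Total: 4500 × 14.4283 s = 64927.35 s → 18.04 hours.

18.04 hours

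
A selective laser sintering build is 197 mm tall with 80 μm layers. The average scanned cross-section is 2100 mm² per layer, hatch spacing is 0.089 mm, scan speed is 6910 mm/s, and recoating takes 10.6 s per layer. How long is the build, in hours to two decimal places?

9.59 hours

Layer count = ceil(197 / 0.08) = 2463.
Hatch length per layer: 2100 / 0.089 → 23595.5 mm.
Scan time per layer = 23595.5 / 6910 = 3.4147 s.
Time per layer: 3.4147 + 10.6 → 14.0147 s.
Build time = 2463 × 14.0147 = 34518.2061 s = 9.59 hours.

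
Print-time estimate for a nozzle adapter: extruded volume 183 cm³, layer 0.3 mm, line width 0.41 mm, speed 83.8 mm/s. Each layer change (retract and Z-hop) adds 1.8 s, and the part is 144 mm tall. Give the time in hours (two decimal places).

5.17 hours

Line area = 0.3 × 0.41 = 0.123 mm².
Total extruded path = 183000/0.123 = 1487804.9 mm.
Extrusion time: 1487804.9 / 83.8 → 17754.2 s.
Number of layers: 144 / 0.3 → 480 (rounded up).
Z-hop total = 480 × 1.8 = 864 s.
Total = 17754.2 + 864 = 18618.2 s = 5.17 hours.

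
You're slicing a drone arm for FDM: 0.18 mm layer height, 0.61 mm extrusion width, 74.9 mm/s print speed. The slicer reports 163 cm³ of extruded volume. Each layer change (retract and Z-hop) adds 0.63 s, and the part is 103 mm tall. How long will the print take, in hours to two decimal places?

5.61 hours

Bead cross-section = 0.18 × 0.61, so 0.1098 mm².
Path length: 163000 mm³ / 0.1098 mm² → 1484517.3 mm.
Print-move time = 1484517.3 / 74.9, so 19820 s.
Layer count = ceil(103 / 0.18) = 573.
Z-hop total: 573 × 0.63 → 360.99 s.
Total = 19820 + 360.99 = 20180.99 s = 5.61 hours.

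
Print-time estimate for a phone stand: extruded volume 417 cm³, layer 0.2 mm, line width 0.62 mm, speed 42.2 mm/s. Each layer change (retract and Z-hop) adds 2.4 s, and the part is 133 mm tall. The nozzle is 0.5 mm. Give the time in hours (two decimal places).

22.58 hours

Extrusion cross-section: 0.2 × 0.62 → 0.124 mm².
Toolpath length = 417 cm³ / 0.124 mm² = 417000 / 0.124 = 3362903.2 mm.
Extrusion time: 3362903.2 / 42.2 → 79689.6 s.
Layer count = ceil(133 / 0.2) = 665.
Z-hop total = 665 × 2.4 = 1596 s.
Total = 79689.6 + 1596 = 81285.6 s = 22.58 hours.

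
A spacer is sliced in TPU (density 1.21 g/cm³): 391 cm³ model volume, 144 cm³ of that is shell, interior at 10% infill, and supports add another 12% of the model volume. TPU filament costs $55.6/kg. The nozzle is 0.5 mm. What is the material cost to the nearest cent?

Infill region = 391 − 144, so 247 cm³.
Infill volume: 0.10 × 247 → 24.7 cm³.
Support = 0.12 × 391, so 46.92 cm³.
Total extruded: 144 + 24.7 + 46.92 → 215.62 cm³.
Mass = 215.62 × 1.21, so 260.9002 g.
Cost = 260.9002 g / 1000 × $55.6/kg = $14.51.

$14.51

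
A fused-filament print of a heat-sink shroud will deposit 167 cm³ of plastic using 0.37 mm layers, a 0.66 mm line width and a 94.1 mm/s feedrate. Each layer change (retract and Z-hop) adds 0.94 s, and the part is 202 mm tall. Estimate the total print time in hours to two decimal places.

2.16 hours

Extrusion cross-section = 0.37 × 0.66 = 0.2442 mm².
Total extruded path = 167000/0.2442 = 683865.7 mm.
Print-move time: 683865.7 / 94.1 → 7267.4 s.
Number of layers: 202 / 0.37 → 546 (rounded up).
Non-print overhead = 546 × 0.94 = 513.24 s.
Total = 7267.4 + 513.24 = 7780.64 s = 2.16 hours.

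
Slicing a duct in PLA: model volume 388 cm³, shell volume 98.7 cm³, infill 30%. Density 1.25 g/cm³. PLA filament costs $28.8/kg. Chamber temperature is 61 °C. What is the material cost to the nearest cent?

Interior volume = 388 − 98.7 = 289.3 cm³.
Infill volume = 0.30 × 289.3, so 86.79 cm³.
Total extruded = 98.7 + 86.79 = 185.49 cm³.
Mass: 185.49 × 1.25 → 231.8625 g.
Cost = 231.8625 g / 1000 × $28.8/kg = $6.68.

$6.68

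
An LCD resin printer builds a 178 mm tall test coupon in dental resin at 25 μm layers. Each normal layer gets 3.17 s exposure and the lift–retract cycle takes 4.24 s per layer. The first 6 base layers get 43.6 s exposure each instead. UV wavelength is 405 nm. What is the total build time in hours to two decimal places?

14.72 hours

Layer count = ceil(178 / 0.025) = 7120.
Base layers: 6 × (43.6 + 4.24) → 287.04 s.
Regular layers = 7114 × (3.17 + 4.24) = 52714.74 s.
Total = 287.04 + 52714.74 = 53001.78 s = 14.72 hours.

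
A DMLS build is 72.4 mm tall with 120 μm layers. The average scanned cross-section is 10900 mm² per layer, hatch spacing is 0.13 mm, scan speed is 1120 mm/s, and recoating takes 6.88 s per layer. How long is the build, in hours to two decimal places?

13.71 hours

Layer count = ceil(72.4 / 0.12) = 604.
Scan path per layer: 10900 / 0.13 → 83846.2 mm.
Scan time per layer = 83846.2 / 1120 = 74.8627 s.
Layer cycle: 74.8627 + 6.88 → 81.7427 s.
Build time = 604 × 81.7427 = 49372.5908 s = 13.71 hours.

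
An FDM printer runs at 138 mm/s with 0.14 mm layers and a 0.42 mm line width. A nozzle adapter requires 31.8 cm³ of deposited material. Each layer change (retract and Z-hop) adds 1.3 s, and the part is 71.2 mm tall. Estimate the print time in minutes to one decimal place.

76.3 minutes

Bead cross-section = 0.14 × 0.42 = 0.0588 mm².
Total extruded path = 31800/0.0588 = 540816.3 mm.
Time extruding = 540816.3 / 138 = 3919 s.
Layer count = ceil(71.2 / 0.14) = 509.
Non-print overhead = 509 × 1.3 = 661.7 s.
Altogether 3919 + 661.7 = 4580.7 s, i.e. 76.3 minutes.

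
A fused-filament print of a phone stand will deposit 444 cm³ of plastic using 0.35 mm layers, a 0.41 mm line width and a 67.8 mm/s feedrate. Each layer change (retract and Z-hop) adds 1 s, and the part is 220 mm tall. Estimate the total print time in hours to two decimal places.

Extrusion cross-section = 0.35 × 0.41 = 0.1435 mm².
Total extruded path = 444000/0.1435 = 3094076.7 mm.
Extrusion time: 3094076.7 / 67.8 → 45635.3 s.
Number of layers: 220 / 0.35 → 629 (rounded up).
Non-print overhead = 629 × 1 = 629 s.
Altogether 45635.3 + 629 = 46264.3 s, i.e. 12.85 hours.

12.85 hours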